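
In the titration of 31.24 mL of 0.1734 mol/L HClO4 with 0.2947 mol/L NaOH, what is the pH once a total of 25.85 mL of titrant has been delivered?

n(acid) = 0.1734 x 0.03124 = 0.005417 mol; n(NaOH) added = 0.2947 x 0.02585 = 0.007618 mol.
Base is in excess by 0.007618 - 0.005417 = 0.002201 mol in a total volume of 0.05709 L.
[OH^-] = 0.002201/0.05709 = 0.03855 M, so pOH = 1.41 and pH = 14.00 - 1.41 = 12.59.

12.59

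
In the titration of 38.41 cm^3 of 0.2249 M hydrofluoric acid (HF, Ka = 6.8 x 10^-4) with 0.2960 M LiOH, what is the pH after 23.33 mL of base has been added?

Initial n(HF) = 0.2249 x 0.03841 = 0.008638 mol.
n(LiOH) added = 0.2960 x 0.02333 = 0.006906 mol, converting that many moles of HF to F-.
Remaining n(HF) = 0.001733 mol; n(F-) = 0.006906 mol.
By Henderson-Hasselbalch, pH = pKa + log([A^-]/[HA]) = 3.17 + log(0.006906/0.001733) = 3.17 + (+0.60) = 3.77.

3.77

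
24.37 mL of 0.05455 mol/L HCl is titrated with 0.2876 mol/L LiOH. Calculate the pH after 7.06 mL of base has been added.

12.35

n(acid) = 0.05455 x 0.02437 = 0.001329 mol; n(LiOH) added = 0.2876 x 0.007060 = 0.002030 mol.
Base is in excess by 0.002030 - 0.001329 = 0.0007011 mol in a total volume of 0.03143 L.
[OH^-] = 0.0007011/0.03143 = 0.02231 M, so pOH = 1.65 and pH = 14.00 - 1.65 = 12.35.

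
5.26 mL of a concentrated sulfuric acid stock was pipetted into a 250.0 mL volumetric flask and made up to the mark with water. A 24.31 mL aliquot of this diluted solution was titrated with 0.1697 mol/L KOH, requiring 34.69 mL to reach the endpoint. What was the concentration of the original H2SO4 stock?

n(KOH) = 0.1697 x 0.03469 = 0.005887 mol.
n(H2SO4) in the aliquot = 0.005887 x 1/2 = 0.002943 mol.
[diluted H2SO4] = 0.002943 / 0.02431 = 0.1211 M.
Dilution factor = 250.0/5.260 = 47.53, so [stock] = 0.1211 x 47.53 = 5.75 M.

5.75 M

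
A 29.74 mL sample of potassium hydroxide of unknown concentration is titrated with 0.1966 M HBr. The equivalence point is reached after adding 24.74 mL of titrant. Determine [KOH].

0.164 M

n(HBr) delivered = 0.1966 x 0.02474 = 0.004864 mol.
For a 1:1 reaction, n(KOH) = 0.004864 mol.
[KOH] = 0.004864 mol / 0.02974 L = 0.164 M.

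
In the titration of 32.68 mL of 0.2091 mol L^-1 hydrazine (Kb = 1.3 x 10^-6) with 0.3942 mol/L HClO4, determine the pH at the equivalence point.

n(N2H4) = 0.2091 x 0.03268 = 0.006833 mol; V(HClO4) at equivalence = 0.006833/0.3942 = 0.01733 L.
At equivalence the base is fully converted to N2H5+; total volume = 0.05001 L, so [N2H5+] = 0.006833/0.05001 = 0.1366 M.
Ka(N2H5+) = Kw/Kb = 1.0e-14 / 1.3 x 10^-6 = 7.69e-9.
[H^+] = sqrt(Ka x [N2H5+]) = sqrt(7.69e-9 x 0.1366) = 3.24e-5 M.
pH = -log(3.24e-5) = 4.49.

4.49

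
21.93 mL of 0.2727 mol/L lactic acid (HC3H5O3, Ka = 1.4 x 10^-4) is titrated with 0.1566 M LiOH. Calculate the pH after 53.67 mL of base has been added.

n(acid) = 0.2727 x 0.02193 = 0.005980 mol; n(LiOH) added = 0.1566 x 0.05367 = 0.008405 mol.
Base is in excess by 0.008405 - 0.005980 = 0.002424 mol in a total volume of 0.07560 L.
[OH^-] = 0.002424/0.07560 = 0.03207 M, so pOH = 1.49 and pH = 14.00 - 1.49 = 12.51.

12.51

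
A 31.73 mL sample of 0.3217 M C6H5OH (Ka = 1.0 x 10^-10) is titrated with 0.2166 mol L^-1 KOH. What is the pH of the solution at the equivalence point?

n(C6H5OH) = 0.3217 x 0.03173 = 0.01021 mol; V(KOH) at equivalence = 0.01021/0.2166 = 0.04713 L.
At equivalence all the acid is converted to C6H5O-; total volume = 0.03173 + 0.04713 = 0.07886 L, so [C6H5O-] = 0.01021/0.07886 = 0.1294 M.
Kb = Kw/Ka = 1.0e-14 / 1.0 x 10^-10 = 0.000100.
[OH^-] = sqrt(Kb x [C6H5O-]) = sqrt(0.000100 x 0.1294) = 0.00360 M.
pOH = 2.44, so pH = 14.00 - 2.44 = 11.56.

11.56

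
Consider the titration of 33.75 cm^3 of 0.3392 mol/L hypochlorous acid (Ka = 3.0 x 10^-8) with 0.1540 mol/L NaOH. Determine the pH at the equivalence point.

10.27

n(HClO) = 0.3392 x 0.03375 = 0.01145 mol; V(NaOH) at equivalence = 0.01145/0.1540 = 0.07434 L.
At equivalence all the acid is converted to ClO-; total volume = 0.03375 + 0.07434 = 0.1081 L, so [ClO-] = 0.01145/0.1081 = 0.1059 M.
Kb = Kw/Ka = 1.0e-14 / 3.0 x 10^-8 = 3.33e-7.
[OH^-] = sqrt(Kb x [ClO-]) = sqrt(3.33e-7 x 0.1059) = 0.000188 M.
pOH = 3.73, so pH = 14.00 - 3.73 = 10.27.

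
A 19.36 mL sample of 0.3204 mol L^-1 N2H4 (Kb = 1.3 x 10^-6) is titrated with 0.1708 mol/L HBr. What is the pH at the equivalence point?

4.53

n(N2H4) = 0.3204 x 0.01936 = 0.006203 mol; V(HBr) at equivalence = 0.006203/0.1708 = 0.03632 L.
At equivalence the base is fully converted to N2H5+; total volume = 0.05568 L, so [N2H5+] = 0.006203/0.05568 = 0.1114 M.
Ka(N2H5+) = Kw/Kb = 1.0e-14 / 1.3 x 10^-6 = 7.69e-9.
[H^+] = sqrt(Ka x [N2H5+]) = sqrt(7.69e-9 x 0.1114) = 2.93e-5 M.
pH = -log(2.93e-5) = 4.53.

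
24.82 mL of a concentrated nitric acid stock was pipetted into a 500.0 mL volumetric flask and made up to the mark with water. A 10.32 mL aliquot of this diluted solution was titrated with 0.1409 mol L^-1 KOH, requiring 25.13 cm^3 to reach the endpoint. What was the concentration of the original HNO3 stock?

6.91 M

n(KOH) = 0.1409 x 0.02513 = 0.003541 mol.
n(HNO3) in the aliquot = 0.003541 mol.
[diluted HNO3] = 0.003541 / 0.01032 = 0.3431 M.
Dilution factor = 500.0/24.82 = 20.15, so [stock] = 0.3431 x 20.15 = 6.91 M.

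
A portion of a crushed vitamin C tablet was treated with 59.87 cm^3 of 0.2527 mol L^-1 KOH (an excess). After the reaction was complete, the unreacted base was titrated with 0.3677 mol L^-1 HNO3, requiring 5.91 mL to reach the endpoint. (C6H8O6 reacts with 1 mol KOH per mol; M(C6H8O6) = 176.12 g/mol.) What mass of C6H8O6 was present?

Total n(KOH) added = 0.2527 x 0.05987 = 0.01513 mol.
n(HNO3) used = 0.3677 x 0.005910 = 0.002173 mol, which equals the excess n(KOH).
So n(KOH) consumed by the sample = 0.01513 - 0.002173 = 0.01296 mol.
n(C6H8O6) = 0.01296 / 1 = 0.01296 mol.
mass = 0.01296 mol x 176.12 g/mol = 2.28 g.

2.28 g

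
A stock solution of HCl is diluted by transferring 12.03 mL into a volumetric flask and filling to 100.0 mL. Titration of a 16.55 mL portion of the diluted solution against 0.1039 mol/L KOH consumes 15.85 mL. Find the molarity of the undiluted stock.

0.827 M

n(KOH) = 0.1039 x 0.01585 = 0.001647 mol.
n(HCl) in the aliquot = 0.001647 mol.
[diluted HCl] = 0.001647 / 0.01655 = 0.09951 M.
Dilution factor = 100.0/12.03 = 8.313, so [stock] = 0.09951 x 8.313 = 0.827 M.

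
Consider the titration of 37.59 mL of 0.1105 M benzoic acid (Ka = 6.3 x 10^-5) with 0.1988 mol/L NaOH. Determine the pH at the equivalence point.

n(C6H5COOH) = 0.1105 x 0.03759 = 0.004154 mol; V(NaOH) at equivalence = 0.004154/0.1988 = 0.02089 L.
At equivalence all the acid is converted to C6H5COO-; total volume = 0.03759 + 0.02089 = 0.05848 L, so [C6H5COO-] = 0.004154/0.05848 = 0.07102 M.
Kb = Kw/Ka = 1.0e-14 / 6.3 x 10^-5 = 1.59e-10.
[OH^-] = sqrt(Kb x [C6H5COO-]) = sqrt(1.59e-10 x 0.07102) = 3.36e-6 M.
pOH = 5.47, so pH = 14.00 - 5.47 = 8.53.

8.53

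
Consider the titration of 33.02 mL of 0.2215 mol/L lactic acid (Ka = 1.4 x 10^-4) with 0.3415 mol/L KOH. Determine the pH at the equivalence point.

n(HC3H5O3) = 0.2215 x 0.03302 = 0.007314 mol; V(KOH) at equivalence = 0.007314/0.3415 = 0.02142 L.
At equivalence all the acid is converted to C3H5O3-; total volume = 0.03302 + 0.02142 = 0.05444 L, so [C3H5O3-] = 0.007314/0.05444 = 0.1344 M.
Kb = Kw/Ka = 1.0e-14 / 1.4 x 10^-4 = 7.14e-11.
[OH^-] = sqrt(Kb x [C3H5O3-]) = sqrt(7.14e-11 x 0.1344) = 3.10e-6 M.
pOH = 5.51, so pH = 14.00 - 5.51 = 8.49.

8.49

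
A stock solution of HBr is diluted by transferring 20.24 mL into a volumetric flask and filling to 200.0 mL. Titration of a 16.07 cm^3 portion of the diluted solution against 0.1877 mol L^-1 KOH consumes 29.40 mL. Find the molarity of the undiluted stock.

n(KOH) = 0.1877 x 0.02940 = 0.005518 mol.
n(HBr) in the aliquot = 0.005518 mol.
[diluted HBr] = 0.005518 / 0.01607 = 0.3434 M.
Dilution factor = 200.0/20.24 = 9.881, so [stock] = 0.3434 x 9.881 = 3.39 M.

3.39 M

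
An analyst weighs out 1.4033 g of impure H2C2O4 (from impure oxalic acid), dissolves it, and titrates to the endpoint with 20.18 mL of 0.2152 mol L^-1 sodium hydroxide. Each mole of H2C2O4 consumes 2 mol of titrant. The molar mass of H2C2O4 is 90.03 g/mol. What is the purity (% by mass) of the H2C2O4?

13.9%

n(NaOH) = 0.2152 x 0.02018 = 0.004343 mol.
n(H2C2O4) = 0.004343 / 2 = 0.002171 mol.
mass of H2C2O4 = 0.002171 x 90.03 = 0.1955 g.
% purity = 0.1955 / 1.4033 x 100 = 13.9%.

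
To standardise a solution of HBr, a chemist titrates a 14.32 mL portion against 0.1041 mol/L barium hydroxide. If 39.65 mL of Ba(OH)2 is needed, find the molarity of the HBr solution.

n(Ba(OH)2) delivered = 0.1041 x 0.03965 = 0.004128 mol.
The reaction is 2 HBr + 1 Ba(OH)2, so n(HBr) = 0.004128 x 2/1 = 0.008255 mol.
[HBr] = 0.008255 mol / 0.01432 L = 0.576 M.

0.576 M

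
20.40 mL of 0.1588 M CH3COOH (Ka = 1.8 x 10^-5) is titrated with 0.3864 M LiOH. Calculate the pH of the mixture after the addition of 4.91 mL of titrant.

4.89

Initial n(CH3COOH) = 0.1588 x 0.02040 = 0.003240 mol.
n(LiOH) added = 0.3864 x 0.004910 = 0.001897 mol, converting that many moles of CH3COOH to CH3COO-.
Remaining n(CH3COOH) = 0.001342 mol; n(CH3COO-) = 0.001897 mol.
By Henderson-Hasselbalch, pH = pKa + log([A^-]/[HA]) = 4.74 + log(0.001897/0.001342) = 4.74 + (+0.15) = 4.89.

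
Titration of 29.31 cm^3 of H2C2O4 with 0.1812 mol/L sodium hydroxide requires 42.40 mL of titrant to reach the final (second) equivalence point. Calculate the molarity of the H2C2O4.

0.131 M

n(NaOH) = 0.1812 x 0.04240 = 0.007683 mol.
At the final (second) equivalence point, 2 mol OH^- react per mol H2C2O4, so n(H2C2O4) = 0.007683 / 2 = 0.003841 mol.
[H2C2O4] = 0.003841 / 0.02931 L = 0.131 M.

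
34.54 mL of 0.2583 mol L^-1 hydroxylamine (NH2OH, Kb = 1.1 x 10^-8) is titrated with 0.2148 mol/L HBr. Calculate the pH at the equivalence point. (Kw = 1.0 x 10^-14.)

n(NH2OH) = 0.2583 x 0.03454 = 0.008922 mol; V(HBr) at equivalence = 0.008922/0.2148 = 0.04153 L.
At equivalence the base is fully converted to NH3OH+; total volume = 0.07607 L, so [NH3OH+] = 0.008922/0.07607 = 0.1173 M.
Ka(NH3OH+) = Kw/Kb = 1.0e-14 / 1.1 x 10^-8 = 9.09e-7.
[H^+] = sqrt(Ka x [NH3OH+]) = sqrt(9.09e-7 x 0.1173) = 0.000327 M.
pH = -log(0.000327) = 3.49.

3.49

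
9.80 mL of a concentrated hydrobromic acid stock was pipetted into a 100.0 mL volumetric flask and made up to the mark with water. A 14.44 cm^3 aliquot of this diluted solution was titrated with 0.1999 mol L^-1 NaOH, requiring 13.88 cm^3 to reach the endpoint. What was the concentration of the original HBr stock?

n(NaOH) = 0.1999 x 0.01388 = 0.002775 mol.
n(HBr) in the aliquot = 0.002775 mol.
[diluted HBr] = 0.002775 / 0.01444 = 0.1921 M.
Dilution factor = 100.0/9.800 = 10.20, so [stock] = 0.1921 x 10.20 = 1.96 M.

1.96 M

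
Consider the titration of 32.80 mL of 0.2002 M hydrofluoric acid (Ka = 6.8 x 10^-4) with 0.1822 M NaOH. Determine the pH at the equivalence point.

n(HF) = 0.2002 x 0.03280 = 0.006567 mol; V(NaOH) at equivalence = 0.006567/0.1822 = 0.03604 L.
At equivalence all the acid is converted to F-; total volume = 0.03280 + 0.03604 = 0.06884 L, so [F-] = 0.006567/0.06884 = 0.09539 M.
Kb = Kw/Ka = 1.0e-14 / 6.8 x 10^-4 = 1.47e-11.
[OH^-] = sqrt(Kb x [F-]) = sqrt(1.47e-11 x 0.09539) = 1.18e-6 M.
pOH = 5.93, so pH = 14.00 - 5.93 = 8.07.

8.07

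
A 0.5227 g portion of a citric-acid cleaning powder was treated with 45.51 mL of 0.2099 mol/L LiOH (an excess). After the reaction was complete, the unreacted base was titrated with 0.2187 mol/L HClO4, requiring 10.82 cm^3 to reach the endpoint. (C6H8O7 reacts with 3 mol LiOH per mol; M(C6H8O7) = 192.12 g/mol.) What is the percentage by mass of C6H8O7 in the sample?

88.0%

Total n(LiOH) added = 0.2099 x 0.04551 = 0.009553 mol.
n(HClO4) used = 0.2187 x 0.01082 = 0.002366 mol, which equals the excess n(LiOH).
So n(LiOH) consumed by the sample = 0.009553 - 0.002366 = 0.007186 mol.
n(C6H8O7) = 0.007186 / 3 = 0.002395 mol.
mass C6H8O7 = 0.002395 x 192.12 = 0.4602 g, so %C6H8O7 = 0.4602/0.5227 x 100 = 88.0%.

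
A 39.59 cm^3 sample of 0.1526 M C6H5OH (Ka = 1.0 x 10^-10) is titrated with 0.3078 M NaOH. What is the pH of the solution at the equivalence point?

n(C6H5OH) = 0.1526 x 0.03959 = 0.006041 mol; V(NaOH) at equivalence = 0.006041/0.3078 = 0.01963 L.
At equivalence all the acid is converted to C6H5O-; total volume = 0.03959 + 0.01963 = 0.05922 L, so [C6H5O-] = 0.006041/0.05922 = 0.1020 M.
Kb = Kw/Ka = 1.0e-14 / 1.0 x 10^-10 = 0.000100.
[OH^-] = sqrt(Kb x [C6H5O-]) = sqrt(0.000100 x 0.1020) = 0.00319 M.
pOH = 2.50, so pH = 14.00 - 2.50 = 11.50.

11.50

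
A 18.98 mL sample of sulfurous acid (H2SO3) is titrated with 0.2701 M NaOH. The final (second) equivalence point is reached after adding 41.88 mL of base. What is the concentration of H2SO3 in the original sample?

0.298 M

n(NaOH) = 0.2701 x 0.04188 = 0.01131 mol.
At the final (second) equivalence point, 2 mol OH^- react per mol H2SO3, so n(H2SO3) = 0.01131 / 2 = 0.005656 mol.
[H2SO3] = 0.005656 / 0.01898 L = 0.298 M.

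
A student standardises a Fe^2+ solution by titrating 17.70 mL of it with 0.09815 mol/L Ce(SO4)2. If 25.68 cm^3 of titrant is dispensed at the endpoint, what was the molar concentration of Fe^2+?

n(Ce(SO4)2) = 0.09815 x 0.02568 = 0.002520 mol.
From the balanced equation, 1 mol Ce(SO4)2 reacts with 1 mol Fe^2+, so n(Fe^2+) = 0.002520 x 1/1 = 0.002520 mol.
[Fe^2+] = 0.002520 / 0.01770 L = 0.142 M.

0.142 M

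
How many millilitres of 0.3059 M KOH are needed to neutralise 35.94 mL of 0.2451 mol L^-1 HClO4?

28.8 mL

n(HClO4) = 0.2451 mol/L x 0.03594 L = 0.008809 mol.
At equivalence n(KOH) = n(HClO4) = 0.008809 mol.
V(KOH) = 0.008809 / 0.3059 = 0.02880 L = 28.8 mL.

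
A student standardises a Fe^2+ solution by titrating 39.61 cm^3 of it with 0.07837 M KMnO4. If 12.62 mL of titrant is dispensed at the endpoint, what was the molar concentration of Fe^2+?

0.125 M

n(KMnO4) = 0.07837 x 0.01262 = 0.0009890 mol.
From the balanced equation, 1 mol KMnO4 reacts with 5 mol Fe^2+, so n(Fe^2+) = 0.0009890 x 5/1 = 0.004945 mol.
[Fe^2+] = 0.004945 / 0.03961 L = 0.125 M.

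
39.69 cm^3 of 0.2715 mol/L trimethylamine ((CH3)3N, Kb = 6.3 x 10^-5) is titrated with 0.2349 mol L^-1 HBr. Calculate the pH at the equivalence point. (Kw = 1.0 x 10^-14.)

n((CH3)3N) = 0.2715 x 0.03969 = 0.01078 mol; V(HBr) at equivalence = 0.01078/0.2349 = 0.04587 L.
At equivalence the base is fully converted to (CH3)3NH+; total volume = 0.08556 L, so [(CH3)3NH+] = 0.01078/0.08556 = 0.1259 M.
Ka((CH3)3NH+) = Kw/Kb = 1.0e-14 / 6.3 x 10^-5 = 1.59e-10.
[H^+] = sqrt(Ka x [(CH3)3NH+]) = sqrt(1.59e-10 x 0.1259) = 4.47e-6 M.
pH = -log(4.47e-6) = 5.35.

5.35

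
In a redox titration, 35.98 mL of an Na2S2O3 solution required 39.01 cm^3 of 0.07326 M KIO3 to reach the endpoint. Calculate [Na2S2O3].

n(KIO3) = 0.07326 x 0.03901 = 0.002858 mol.
From the balanced equation, 1 mol KIO3 reacts with 6 mol Na2S2O3, so n(Na2S2O3) = 0.002858 x 6/1 = 0.01715 mol.
[Na2S2O3] = 0.01715 / 0.03598 L = 0.477 M.

0.477 M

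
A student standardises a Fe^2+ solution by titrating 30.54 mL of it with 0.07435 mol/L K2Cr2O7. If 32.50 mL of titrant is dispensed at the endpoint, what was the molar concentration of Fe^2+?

0.475 M

n(K2Cr2O7) = 0.07435 x 0.03250 = 0.002416 mol.
From the balanced equation, 1 mol K2Cr2O7 reacts with 6 mol Fe^2+, so n(Fe^2+) = 0.002416 x 6/1 = 0.01450 mol.
[Fe^2+] = 0.01450 / 0.03054 L = 0.475 M.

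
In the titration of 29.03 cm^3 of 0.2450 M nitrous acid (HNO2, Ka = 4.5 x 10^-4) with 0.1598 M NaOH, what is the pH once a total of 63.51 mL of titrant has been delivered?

12.52

n(acid) = 0.2450 x 0.02903 = 0.007112 mol; n(NaOH) added = 0.1598 x 0.06351 = 0.01015 mol.
Base is in excess by 0.01015 - 0.007112 = 0.003037 mol in a total volume of 0.09254 L.
[OH^-] = 0.003037/0.09254 = 0.03281 M, so pOH = 1.48 and pH = 14.00 - 1.48 = 12.52.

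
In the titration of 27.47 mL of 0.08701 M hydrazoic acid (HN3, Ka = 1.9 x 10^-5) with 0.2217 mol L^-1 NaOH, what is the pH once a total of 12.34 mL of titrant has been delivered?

11.94

n(acid) = 0.08701 x 0.02747 = 0.002390 mol; n(NaOH) added = 0.2217 x 0.01234 = 0.002736 mol.
Base is in excess by 0.002736 - 0.002390 = 0.0003456 mol in a total volume of 0.03981 L.
[OH^-] = 0.0003456/0.03981 = 0.008682 M, so pOH = 2.06 and pH = 14.00 - 2.06 = 11.94.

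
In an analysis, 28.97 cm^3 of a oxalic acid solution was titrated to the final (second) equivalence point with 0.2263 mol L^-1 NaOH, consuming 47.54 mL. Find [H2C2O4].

0.186 M

n(NaOH) = 0.2263 x 0.04754 = 0.01076 mol.
At the final (second) equivalence point, 2 mol OH^- react per mol H2C2O4, so n(H2C2O4) = 0.01076 / 2 = 0.005379 mol.
[H2C2O4] = 0.005379 / 0.02897 L = 0.186 M.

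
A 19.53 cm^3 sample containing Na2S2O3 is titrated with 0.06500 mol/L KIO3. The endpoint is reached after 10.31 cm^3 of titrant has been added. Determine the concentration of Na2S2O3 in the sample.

0.206 M

n(KIO3) = 0.06500 x 0.01031 = 0.0006701 mol.
From the balanced equation, 1 mol KIO3 reacts with 6 mol Na2S2O3, so n(Na2S2O3) = 0.0006701 x 6/1 = 0.004021 mol.
[Na2S2O3] = 0.004021 / 0.01953 L = 0.206 M.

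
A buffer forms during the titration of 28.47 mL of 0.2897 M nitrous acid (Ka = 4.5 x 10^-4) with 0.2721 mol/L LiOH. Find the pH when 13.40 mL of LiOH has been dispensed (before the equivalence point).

3.25

Initial n(HNO2) = 0.2897 x 0.02847 = 0.008248 mol.
n(LiOH) added = 0.2721 x 0.01340 = 0.003646 mol, converting that many moles of HNO2 to NO2-.
Remaining n(HNO2) = 0.004602 mol; n(NO2-) = 0.003646 mol.
By Henderson-Hasselbalch, pH = pKa + log([A^-]/[HA]) = 3.35 + log(0.003646/0.004602) = 3.35 + (-0.10) = 3.25.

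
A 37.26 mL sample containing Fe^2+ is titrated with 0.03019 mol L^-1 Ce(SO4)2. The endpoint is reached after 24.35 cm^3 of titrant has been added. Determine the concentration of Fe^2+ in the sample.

0.0197 M

n(Ce(SO4)2) = 0.03019 x 0.02435 = 0.0007351 mol.
From the balanced equation, 1 mol Ce(SO4)2 reacts with 1 mol Fe^2+, so n(Fe^2+) = 0.0007351 x 1/1 = 0.0007351 mol.
[Fe^2+] = 0.0007351 / 0.03726 L = 0.0197 M.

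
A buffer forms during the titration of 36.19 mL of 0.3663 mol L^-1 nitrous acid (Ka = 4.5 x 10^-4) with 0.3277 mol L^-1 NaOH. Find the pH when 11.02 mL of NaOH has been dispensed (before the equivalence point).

Initial n(HNO2) = 0.3663 x 0.03619 = 0.01326 mol.
n(NaOH) added = 0.3277 x 0.01102 = 0.003611 mol, converting that many moles of HNO2 to NO2-.
Remaining n(HNO2) = 0.009645 mol; n(NO2-) = 0.003611 mol.
By Henderson-Hasselbalch, pH = pKa + log([A^-]/[HA]) = 3.35 + log(0.003611/0.009645) = 3.35 + (-0.43) = 2.92.

2.92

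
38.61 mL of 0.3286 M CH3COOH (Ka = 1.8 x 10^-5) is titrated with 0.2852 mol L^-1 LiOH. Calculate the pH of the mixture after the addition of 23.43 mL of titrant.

4.79

Initial n(CH3COOH) = 0.3286 x 0.03861 = 0.01269 mol.
n(LiOH) added = 0.2852 x 0.02343 = 0.006682 mol, converting that many moles of CH3COOH to CH3COO-.
Remaining n(CH3COOH) = 0.006005 mol; n(CH3COO-) = 0.006682 mol.
By Henderson-Hasselbalch, pH = pKa + log([A^-]/[HA]) = 4.74 + log(0.006682/0.006005) = 4.74 + (+0.05) = 4.79.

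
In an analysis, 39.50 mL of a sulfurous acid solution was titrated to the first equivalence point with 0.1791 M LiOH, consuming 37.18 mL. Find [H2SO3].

n(LiOH) = 0.1791 x 0.03718 = 0.006659 mol.
At the first equivalence point, 1 mol OH^- react per mol H2SO3, so n(H2SO3) = 0.006659 / 1 = 0.006659 mol.
[H2SO3] = 0.006659 / 0.03950 L = 0.169 M.

0.169 M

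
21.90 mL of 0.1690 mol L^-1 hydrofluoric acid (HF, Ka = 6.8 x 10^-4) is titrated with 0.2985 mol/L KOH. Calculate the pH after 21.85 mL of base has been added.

12.81

n(acid) = 0.1690 x 0.02190 = 0.003701 mol; n(KOH) added = 0.2985 x 0.02185 = 0.006522 mol.
Base is in excess by 0.006522 - 0.003701 = 0.002821 mol in a total volume of 0.04375 L.
[OH^-] = 0.002821/0.04375 = 0.06448 M, so pOH = 1.19 and pH = 14.00 - 1.19 = 12.81.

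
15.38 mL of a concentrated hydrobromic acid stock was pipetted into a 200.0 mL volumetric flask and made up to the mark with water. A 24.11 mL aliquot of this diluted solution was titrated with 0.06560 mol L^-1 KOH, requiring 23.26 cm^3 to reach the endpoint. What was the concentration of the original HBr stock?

n(KOH) = 0.06560 x 0.02326 = 0.001526 mol.
n(HBr) in the aliquot = 0.001526 mol.
[diluted HBr] = 0.001526 / 0.02411 = 0.06329 M.
Dilution factor = 200.0/15.38 = 13.00, so [stock] = 0.06329 x 13.00 = 0.823 M.

0.823 M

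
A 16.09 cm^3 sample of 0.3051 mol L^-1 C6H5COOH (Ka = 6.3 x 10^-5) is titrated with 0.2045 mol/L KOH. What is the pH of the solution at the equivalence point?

n(C6H5COOH) = 0.3051 x 0.01609 = 0.004909 mol; V(KOH) at equivalence = 0.004909/0.2045 = 0.02401 L.
At equivalence all the acid is converted to C6H5COO-; total volume = 0.01609 + 0.02401 = 0.04010 L, so [C6H5COO-] = 0.004909/0.04010 = 0.1224 M.
Kb = Kw/Ka = 1.0e-14 / 6.3 x 10^-5 = 1.59e-10.
[OH^-] = sqrt(Kb x [C6H5COO-]) = sqrt(1.59e-10 x 0.1224) = 4.41e-6 M.
pOH = 5.36, so pH = 14.00 - 5.36 = 8.64.

8.64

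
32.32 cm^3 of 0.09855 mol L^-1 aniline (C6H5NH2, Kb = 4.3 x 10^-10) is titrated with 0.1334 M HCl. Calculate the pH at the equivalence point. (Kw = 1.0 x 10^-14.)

2.94

n(C6H5NH2) = 0.09855 x 0.03232 = 0.003185 mol; V(HCl) at equivalence = 0.003185/0.1334 = 0.02388 L.
At equivalence the base is fully converted to C6H5NH3+; total volume = 0.05620 L, so [C6H5NH3+] = 0.003185/0.05620 = 0.05668 M.
Ka(C6H5NH3+) = Kw/Kb = 1.0e-14 / 4.3 x 10^-10 = 2.33e-5.
[H^+] = sqrt(Ka x [C6H5NH3+]) = sqrt(2.33e-5 x 0.05668) = 0.00115 M.
pH = -log(0.00115) = 2.94.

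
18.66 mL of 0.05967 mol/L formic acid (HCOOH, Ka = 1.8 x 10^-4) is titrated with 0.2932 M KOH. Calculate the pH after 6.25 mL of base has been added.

12.46

n(acid) = 0.05967 x 0.01866 = 0.001113 mol; n(KOH) added = 0.2932 x 0.006250 = 0.001832 mol.
Base is in excess by 0.001832 - 0.001113 = 0.0007191 mol in a total volume of 0.02491 L.
[OH^-] = 0.0007191/0.02491 = 0.02887 M, so pOH = 1.54 and pH = 14.00 - 1.54 = 12.46.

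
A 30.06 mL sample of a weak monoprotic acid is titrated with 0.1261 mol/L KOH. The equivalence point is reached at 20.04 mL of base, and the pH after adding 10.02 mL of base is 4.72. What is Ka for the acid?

1.9 x 10^-5

10.02 mL is half of the equivalence volume, so this is the half-equivalence point where [HA] = [A^-].
At half-equivalence pH = pKa, so pKa = 4.72.
Ka = 10^(-4.72) = 1.9 x 10^-5.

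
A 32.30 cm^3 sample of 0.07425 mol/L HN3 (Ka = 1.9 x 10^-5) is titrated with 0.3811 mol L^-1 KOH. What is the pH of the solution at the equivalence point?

n(HN3) = 0.07425 x 0.03230 = 0.002398 mol; V(KOH) at equivalence = 0.002398/0.3811 = 0.006293 L.
At equivalence all the acid is converted to N3-; total volume = 0.03230 + 0.006293 = 0.03859 L, so [N3-] = 0.002398/0.03859 = 0.06214 M.
Kb = Kw/Ka = 1.0e-14 / 1.9 x 10^-5 = 5.26e-10.
[OH^-] = sqrt(Kb x [N3-]) = sqrt(5.26e-10 x 0.06214) = 5.72e-6 M.
pOH = 5.24, so pH = 14.00 - 5.24 = 8.76.

8.76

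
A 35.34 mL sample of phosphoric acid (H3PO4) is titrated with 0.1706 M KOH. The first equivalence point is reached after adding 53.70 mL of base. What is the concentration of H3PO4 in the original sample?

0.259 M

n(KOH) = 0.1706 x 0.05370 = 0.009161 mol.
At the first equivalence point, 1 mol OH^- react per mol H3PO4, so n(H3PO4) = 0.009161 / 1 = 0.009161 mol.
[H3PO4] = 0.009161 / 0.03534 L = 0.259 M.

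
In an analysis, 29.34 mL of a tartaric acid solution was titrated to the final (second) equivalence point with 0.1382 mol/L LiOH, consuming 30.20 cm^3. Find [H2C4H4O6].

0.0711 M

n(LiOH) = 0.1382 x 0.03020 = 0.004174 mol.
At the final (second) equivalence point, 2 mol OH^- react per mol H2C4H4O6, so n(H2C4H4O6) = 0.004174 / 2 = 0.002087 mol.
[H2C4H4O6] = 0.002087 / 0.02934 L = 0.0711 M.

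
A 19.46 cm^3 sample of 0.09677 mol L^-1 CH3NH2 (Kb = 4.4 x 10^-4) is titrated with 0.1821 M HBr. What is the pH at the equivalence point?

5.92

n(CH3NH2) = 0.09677 x 0.01946 = 0.001883 mol; V(HBr) at equivalence = 0.001883/0.1821 = 0.01034 L.
At equivalence the base is fully converted to CH3NH3+; total volume = 0.02980 L, so [CH3NH3+] = 0.001883/0.02980 = 0.06319 M.
Ka(CH3NH3+) = Kw/Kb = 1.0e-14 / 4.4 x 10^-4 = 2.27e-11.
[H^+] = sqrt(Ka x [CH3NH3+]) = sqrt(2.27e-11 x 0.06319) = 1.20e-6 M.
pH = -log(1.20e-6) = 5.92.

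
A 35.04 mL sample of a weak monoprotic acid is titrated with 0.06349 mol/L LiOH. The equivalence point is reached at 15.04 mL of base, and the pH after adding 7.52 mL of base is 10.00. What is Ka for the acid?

7.52 mL is half of the equivalence volume, so this is the half-equivalence point where [HA] = [A^-].
At half-equivalence pH = pKa, so pKa = 10.00.
Ka = 10^(-10.00) = 1.0 x 10^-10.

1.0 x 10^-10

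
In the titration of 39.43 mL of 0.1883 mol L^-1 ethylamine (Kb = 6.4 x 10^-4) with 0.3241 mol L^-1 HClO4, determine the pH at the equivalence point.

n(C2H5NH2) = 0.1883 x 0.03943 = 0.007425 mol; V(HClO4) at equivalence = 0.007425/0.3241 = 0.02291 L.
At equivalence the base is fully converted to C2H5NH3+; total volume = 0.06234 L, so [C2H5NH3+] = 0.007425/0.06234 = 0.1191 M.
Ka(C2H5NH3+) = Kw/Kb = 1.0e-14 / 6.4 x 10^-4 = 1.56e-11.
[H^+] = sqrt(Ka x [C2H5NH3+]) = sqrt(1.56e-11 x 0.1191) = 1.36e-6 M.
pH = -log(1.36e-6) = 5.87.

5.87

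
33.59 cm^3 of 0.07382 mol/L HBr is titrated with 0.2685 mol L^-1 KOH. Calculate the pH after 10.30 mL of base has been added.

n(acid) = 0.07382 x 0.03359 = 0.002480 mol; n(KOH) added = 0.2685 x 0.01030 = 0.002766 mol.
Base is in excess by 0.002766 - 0.002480 = 0.0002859 mol in a total volume of 0.04389 L.
[OH^-] = 0.0002859/0.04389 = 0.006515 M, so pOH = 2.19 and pH = 14.00 - 2.19 = 11.81.

11.81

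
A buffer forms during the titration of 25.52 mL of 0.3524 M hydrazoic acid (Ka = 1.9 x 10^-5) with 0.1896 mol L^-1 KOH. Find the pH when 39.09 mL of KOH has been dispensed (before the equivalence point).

Initial n(HN3) = 0.3524 x 0.02552 = 0.008993 mol.
n(KOH) added = 0.1896 x 0.03909 = 0.007411 mol, converting that many moles of HN3 to N3-.
Remaining n(HN3) = 0.001582 mol; n(N3-) = 0.007411 mol.
By Henderson-Hasselbalch, pH = pKa + log([A^-]/[HA]) = 4.72 + log(0.007411/0.001582) = 4.72 + (+0.67) = 5.39.

5.39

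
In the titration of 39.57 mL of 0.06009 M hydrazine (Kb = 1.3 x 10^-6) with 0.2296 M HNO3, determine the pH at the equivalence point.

4.72

n(N2H4) = 0.06009 x 0.03957 = 0.002378 mol; V(HNO3) at equivalence = 0.002378/0.2296 = 0.01036 L.
At equivalence the base is fully converted to N2H5+; total volume = 0.04993 L, so [N2H5+] = 0.002378/0.04993 = 0.04763 M.
Ka(N2H5+) = Kw/Kb = 1.0e-14 / 1.3 x 10^-6 = 7.69e-9.
[H^+] = sqrt(Ka x [N2H5+]) = sqrt(7.69e-9 x 0.04763) = 1.91e-5 M.
pH = -log(1.91e-5) = 4.72.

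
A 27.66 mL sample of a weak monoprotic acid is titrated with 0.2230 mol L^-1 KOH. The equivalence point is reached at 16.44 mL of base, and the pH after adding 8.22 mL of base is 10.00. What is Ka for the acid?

8.22 mL is half of the equivalence volume, so this is the half-equivalence point where [HA] = [A^-].
At half-equivalence pH = pKa, so pKa = 10.00.
Ka = 10^(-10.00) = 1.0 x 10^-10.

1.0 x 10^-10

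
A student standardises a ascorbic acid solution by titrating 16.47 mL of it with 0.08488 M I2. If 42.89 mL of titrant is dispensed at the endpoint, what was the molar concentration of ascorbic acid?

n(I2) = 0.08488 x 0.04289 = 0.003641 mol.
From the balanced equation, 1 mol I2 reacts with 1 mol ascorbic acid, so n(ascorbic acid) = 0.003641 x 1/1 = 0.003641 mol.
[ascorbic acid] = 0.003641 / 0.01647 L = 0.221 M.

0.221 M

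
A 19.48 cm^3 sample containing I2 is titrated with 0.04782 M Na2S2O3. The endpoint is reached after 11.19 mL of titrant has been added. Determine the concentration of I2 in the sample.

n(Na2S2O3) = 0.04782 x 0.01119 = 0.0005351 mol.
From the balanced equation, 2 mol Na2S2O3 reacts with 1 mol I2, so n(I2) = 0.0005351 x 1/2 = 0.0002676 mol.
[I2] = 0.0002676 / 0.01948 L = 0.0137 M.

0.0137 M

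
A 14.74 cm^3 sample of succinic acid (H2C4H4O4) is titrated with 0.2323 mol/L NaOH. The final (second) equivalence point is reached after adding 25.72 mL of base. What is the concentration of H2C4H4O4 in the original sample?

n(NaOH) = 0.2323 x 0.02572 = 0.005975 mol.
At the final (second) equivalence point, 2 mol OH^- react per mol H2C4H4O4, so n(H2C4H4O4) = 0.005975 / 2 = 0.002987 mol.
[H2C4H4O4] = 0.002987 / 0.01474 L = 0.203 M.

0.203 M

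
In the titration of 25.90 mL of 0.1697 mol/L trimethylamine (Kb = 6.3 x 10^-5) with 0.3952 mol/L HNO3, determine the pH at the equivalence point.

5.36

n((CH3)3N) = 0.1697 x 0.02590 = 0.004395 mol; V(HNO3) at equivalence = 0.004395/0.3952 = 0.01112 L.
At equivalence the base is fully converted to (CH3)3NH+; total volume = 0.03702 L, so [(CH3)3NH+] = 0.004395/0.03702 = 0.1187 M.
Ka((CH3)3NH+) = Kw/Kb = 1.0e-14 / 6.3 x 10^-5 = 1.59e-10.
[H^+] = sqrt(Ka x [(CH3)3NH+]) = sqrt(1.59e-10 x 0.1187) = 4.34e-6 M.
pH = -log(4.34e-6) = 5.36.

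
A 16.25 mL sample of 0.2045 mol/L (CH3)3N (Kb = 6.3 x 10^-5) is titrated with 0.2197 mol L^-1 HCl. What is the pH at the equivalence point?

n((CH3)3N) = 0.2045 x 0.01625 = 0.003323 mol; V(HCl) at equivalence = 0.003323/0.2197 = 0.01513 L.
At equivalence the base is fully converted to (CH3)3NH+; total volume = 0.03138 L, so [(CH3)3NH+] = 0.003323/0.03138 = 0.1059 M.
Ka((CH3)3NH+) = Kw/Kb = 1.0e-14 / 6.3 x 10^-5 = 1.59e-10.
[H^+] = sqrt(Ka x [(CH3)3NH+]) = sqrt(1.59e-10 x 0.1059) = 4.10e-6 M.
pH = -log(4.10e-6) = 5.39.

5.39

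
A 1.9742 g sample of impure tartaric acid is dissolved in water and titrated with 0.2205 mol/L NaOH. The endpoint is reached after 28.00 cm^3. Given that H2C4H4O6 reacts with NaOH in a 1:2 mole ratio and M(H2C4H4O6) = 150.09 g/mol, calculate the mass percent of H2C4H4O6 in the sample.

23.5%

n(NaOH) = 0.2205 x 0.02800 = 0.006174 mol.
n(H2C4H4O6) = 0.006174 / 2 = 0.003087 mol.
mass of H2C4H4O6 = 0.003087 x 150.09 = 0.4633 g.
% purity = 0.4633 / 1.9742 x 100 = 23.5%.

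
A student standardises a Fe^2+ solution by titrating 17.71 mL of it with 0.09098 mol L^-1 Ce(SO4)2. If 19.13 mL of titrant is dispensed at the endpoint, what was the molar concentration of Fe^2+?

0.0983 M

n(Ce(SO4)2) = 0.09098 x 0.01913 = 0.001740 mol.
From the balanced equation, 1 mol Ce(SO4)2 reacts with 1 mol Fe^2+, so n(Fe^2+) = 0.001740 x 1/1 = 0.001740 mol.
[Fe^2+] = 0.001740 / 0.01771 L = 0.0983 M.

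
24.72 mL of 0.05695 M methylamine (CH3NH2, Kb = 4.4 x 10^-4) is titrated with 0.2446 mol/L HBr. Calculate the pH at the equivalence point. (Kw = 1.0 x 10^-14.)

n(CH3NH2) = 0.05695 x 0.02472 = 0.001408 mol; V(HBr) at equivalence = 0.001408/0.2446 = 0.005756 L.
At equivalence the base is fully converted to CH3NH3+; total volume = 0.03048 L, so [CH3NH3+] = 0.001408/0.03048 = 0.04619 M.
Ka(CH3NH3+) = Kw/Kb = 1.0e-14 / 4.4 x 10^-4 = 2.27e-11.
[H^+] = sqrt(Ka x [CH3NH3+]) = sqrt(2.27e-11 x 0.04619) = 1.02e-6 M.
pH = -log(1.02e-6) = 5.99.

5.99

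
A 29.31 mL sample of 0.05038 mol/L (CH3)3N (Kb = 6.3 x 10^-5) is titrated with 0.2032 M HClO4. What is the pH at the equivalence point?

5.60

n((CH3)3N) = 0.05038 x 0.02931 = 0.001477 mol; V(HClO4) at equivalence = 0.001477/0.2032 = 0.007267 L.
At equivalence the base is fully converted to (CH3)3NH+; total volume = 0.03658 L, so [(CH3)3NH+] = 0.001477/0.03658 = 0.04037 M.
Ka((CH3)3NH+) = Kw/Kb = 1.0e-14 / 6.3 x 10^-5 = 1.59e-10.
[H^+] = sqrt(Ka x [(CH3)3NH+]) = sqrt(1.59e-10 x 0.04037) = 2.53e-6 M.
pH = -log(2.53e-6) = 5.60.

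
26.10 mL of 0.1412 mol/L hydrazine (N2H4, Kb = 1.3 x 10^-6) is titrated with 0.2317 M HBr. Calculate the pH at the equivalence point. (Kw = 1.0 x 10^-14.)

4.59

n(N2H4) = 0.1412 x 0.02610 = 0.003685 mol; V(HBr) at equivalence = 0.003685/0.2317 = 0.01591 L.
At equivalence the base is fully converted to N2H5+; total volume = 0.04201 L, so [N2H5+] = 0.003685/0.04201 = 0.08773 M.
Ka(N2H5+) = Kw/Kb = 1.0e-14 / 1.3 x 10^-6 = 7.69e-9.
[H^+] = sqrt(Ka x [N2H5+]) = sqrt(7.69e-9 x 0.08773) = 2.60e-5 M.
pH = -log(2.60e-5) = 4.59.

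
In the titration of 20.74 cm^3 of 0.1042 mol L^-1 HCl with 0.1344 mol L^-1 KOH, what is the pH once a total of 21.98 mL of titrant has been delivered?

n(acid) = 0.1042 x 0.02074 = 0.002161 mol; n(KOH) added = 0.1344 x 0.02198 = 0.002954 mol.
Base is in excess by 0.002954 - 0.002161 = 0.0007930 mol in a total volume of 0.04272 L.
[OH^-] = 0.0007930/0.04272 = 0.01856 M, so pOH = 1.73 and pH = 14.00 - 1.73 = 12.27.

12.27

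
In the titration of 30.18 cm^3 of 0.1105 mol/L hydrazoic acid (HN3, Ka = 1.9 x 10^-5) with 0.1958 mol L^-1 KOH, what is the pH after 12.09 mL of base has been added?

Initial n(HN3) = 0.1105 x 0.03018 = 0.003335 mol.
n(KOH) added = 0.1958 x 0.01209 = 0.002367 mol, converting that many moles of HN3 to N3-.
Remaining n(HN3) = 0.0009677 mol; n(N3-) = 0.002367 mol.
By Henderson-Hasselbalch, pH = pKa + log([A^-]/[HA]) = 4.72 + log(0.002367/0.0009677) = 4.72 + (+0.39) = 5.11.

5.11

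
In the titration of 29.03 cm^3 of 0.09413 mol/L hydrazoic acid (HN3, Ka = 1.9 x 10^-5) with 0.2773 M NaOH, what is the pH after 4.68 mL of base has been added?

Initial n(HN3) = 0.09413 x 0.02903 = 0.002733 mol.
n(NaOH) added = 0.2773 x 0.004680 = 0.001298 mol, converting that many moles of HN3 to N3-.
Remaining n(HN3) = 0.001435 mol; n(N3-) = 0.001298 mol.
By Henderson-Hasselbalch, pH = pKa + log([A^-]/[HA]) = 4.72 + log(0.001298/0.001435) = 4.72 + (-0.04) = 4.68.

4.68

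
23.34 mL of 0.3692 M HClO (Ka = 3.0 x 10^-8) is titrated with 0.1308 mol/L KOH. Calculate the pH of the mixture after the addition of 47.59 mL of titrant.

7.94

Initial n(HClO) = 0.3692 x 0.02334 = 0.008617 mol.
n(KOH) added = 0.1308 x 0.04759 = 0.006225 mol, converting that many moles of HClO to ClO-.
Remaining n(HClO) = 0.002392 mol; n(ClO-) = 0.006225 mol.
By Henderson-Hasselbalch, pH = pKa + log([A^-]/[HA]) = 7.52 + log(0.006225/0.002392) = 7.52 + (+0.42) = 7.94.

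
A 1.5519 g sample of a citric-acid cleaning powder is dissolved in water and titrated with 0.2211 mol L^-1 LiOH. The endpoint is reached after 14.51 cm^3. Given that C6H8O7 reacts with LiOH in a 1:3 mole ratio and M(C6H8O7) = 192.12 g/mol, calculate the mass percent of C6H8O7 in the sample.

n(LiOH) = 0.2211 x 0.01451 = 0.003208 mol.
n(C6H8O7) = 0.003208 / 3 = 0.001069 mol.
mass of C6H8O7 = 0.001069 x 192.12 = 0.2055 g.
% purity = 0.2055 / 1.5519 x 100 = 13.2%.

13.2%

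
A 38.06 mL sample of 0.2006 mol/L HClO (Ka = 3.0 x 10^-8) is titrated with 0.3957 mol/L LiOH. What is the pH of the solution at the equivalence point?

10.32

n(HClO) = 0.2006 x 0.03806 = 0.007635 mol; V(LiOH) at equivalence = 0.007635/0.3957 = 0.01929 L.
At equivalence all the acid is converted to ClO-; total volume = 0.03806 + 0.01929 = 0.05735 L, so [ClO-] = 0.007635/0.05735 = 0.1331 M.
Kb = Kw/Ka = 1.0e-14 / 3.0 x 10^-8 = 3.33e-7.
[OH^-] = sqrt(Kb x [ClO-]) = sqrt(3.33e-7 x 0.1331) = 0.000211 M.
pOH = 3.68, so pH = 14.00 - 3.68 = 10.32.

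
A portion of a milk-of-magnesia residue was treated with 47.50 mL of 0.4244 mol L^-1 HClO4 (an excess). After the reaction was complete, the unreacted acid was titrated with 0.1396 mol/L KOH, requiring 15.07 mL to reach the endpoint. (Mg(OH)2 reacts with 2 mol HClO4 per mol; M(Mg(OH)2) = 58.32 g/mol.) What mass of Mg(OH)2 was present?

0.526 g

Total n(HClO4) added = 0.4244 x 0.04750 = 0.02016 mol.
n(KOH) used = 0.1396 x 0.01507 = 0.002104 mol, which equals the excess n(HClO4).
So n(HClO4) consumed by the sample = 0.02016 - 0.002104 = 0.01806 mol.
n(Mg(OH)2) = 0.01806 / 2 = 0.009028 mol.
mass = 0.009028 mol x 58.32 g/mol = 0.526 g.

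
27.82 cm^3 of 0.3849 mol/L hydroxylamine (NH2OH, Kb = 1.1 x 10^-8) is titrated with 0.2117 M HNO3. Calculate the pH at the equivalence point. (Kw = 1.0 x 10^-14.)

3.45

n(NH2OH) = 0.3849 x 0.02782 = 0.01071 mol; V(HNO3) at equivalence = 0.01071/0.2117 = 0.05058 L.
At equivalence the base is fully converted to NH3OH+; total volume = 0.07840 L, so [NH3OH+] = 0.01071/0.07840 = 0.1366 M.
Ka(NH3OH+) = Kw/Kb = 1.0e-14 / 1.1 x 10^-8 = 9.09e-7.
[H^+] = sqrt(Ka x [NH3OH+]) = sqrt(9.09e-7 x 0.1366) = 0.000352 M.
pH = -log(0.000352) = 3.45.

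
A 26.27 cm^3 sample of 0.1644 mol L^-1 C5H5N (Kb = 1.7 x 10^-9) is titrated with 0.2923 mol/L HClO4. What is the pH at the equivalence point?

n(C5H5N) = 0.1644 x 0.02627 = 0.004319 mol; V(HClO4) at equivalence = 0.004319/0.2923 = 0.01478 L.
At equivalence the base is fully converted to C5H5NH+; total volume = 0.04105 L, so [C5H5NH+] = 0.004319/0.04105 = 0.1052 M.
Ka(C5H5NH+) = Kw/Kb = 1.0e-14 / 1.7 x 10^-9 = 5.88e-6.
[H^+] = sqrt(Ka x [C5H5NH+]) = sqrt(5.88e-6 x 0.1052) = 0.000787 M.
pH = -log(0.000787) = 3.10.

3.10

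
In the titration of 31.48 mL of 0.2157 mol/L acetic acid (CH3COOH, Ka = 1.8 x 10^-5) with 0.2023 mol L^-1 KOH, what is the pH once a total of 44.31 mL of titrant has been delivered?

n(acid) = 0.2157 x 0.03148 = 0.006790 mol; n(KOH) added = 0.2023 x 0.04431 = 0.008964 mol.
Base is in excess by 0.008964 - 0.006790 = 0.002174 mol in a total volume of 0.07579 L.
[OH^-] = 0.002174/0.07579 = 0.02868 M, so pOH = 1.54 and pH = 14.00 - 1.54 = 12.46.

12.46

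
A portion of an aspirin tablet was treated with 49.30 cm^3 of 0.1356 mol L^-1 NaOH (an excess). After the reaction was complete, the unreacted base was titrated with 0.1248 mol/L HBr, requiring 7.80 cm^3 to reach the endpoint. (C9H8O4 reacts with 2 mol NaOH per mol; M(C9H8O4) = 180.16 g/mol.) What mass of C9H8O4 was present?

0.515 g

Total n(NaOH) added = 0.1356 x 0.04930 = 0.006685 mol.
n(HBr) used = 0.1248 x 0.007800 = 0.0009734 mol, which equals the excess n(NaOH).
So n(NaOH) consumed by the sample = 0.006685 - 0.0009734 = 0.005712 mol.
n(C9H8O4) = 0.005712 / 2 = 0.002856 mol.
mass = 0.002856 mol x 180.16 g/mol = 0.515 g.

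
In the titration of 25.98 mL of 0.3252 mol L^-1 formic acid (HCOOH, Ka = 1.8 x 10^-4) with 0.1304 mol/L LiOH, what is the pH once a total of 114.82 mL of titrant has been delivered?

12.67

n(acid) = 0.3252 x 0.02598 = 0.008449 mol; n(LiOH) added = 0.1304 x 0.1148 = 0.01497 mol.
Base is in excess by 0.01497 - 0.008449 = 0.006524 mol in a total volume of 0.1408 L.
[OH^-] = 0.006524/0.1408 = 0.04633 M, so pOH = 1.33 and pH = 14.00 - 1.33 = 12.67.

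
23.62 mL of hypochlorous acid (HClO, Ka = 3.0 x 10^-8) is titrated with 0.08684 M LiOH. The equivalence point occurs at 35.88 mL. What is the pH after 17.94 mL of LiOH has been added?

17.94 mL is exactly half the equivalence volume (35.88/2), i.e. the half-equivalence point.
There, n(HA) = n(A^-), so pH = pKa = -log(3.0 x 10^-8) = 7.52.

7.52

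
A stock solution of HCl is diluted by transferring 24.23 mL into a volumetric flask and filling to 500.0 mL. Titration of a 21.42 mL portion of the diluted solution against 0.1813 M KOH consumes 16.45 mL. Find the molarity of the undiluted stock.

n(KOH) = 0.1813 x 0.01645 = 0.002982 mol.
n(HCl) in the aliquot = 0.002982 mol.
[diluted HCl] = 0.002982 / 0.02142 = 0.1392 M.
Dilution factor = 500.0/24.23 = 20.64, so [stock] = 0.1392 x 20.64 = 2.87 M.

2.87 M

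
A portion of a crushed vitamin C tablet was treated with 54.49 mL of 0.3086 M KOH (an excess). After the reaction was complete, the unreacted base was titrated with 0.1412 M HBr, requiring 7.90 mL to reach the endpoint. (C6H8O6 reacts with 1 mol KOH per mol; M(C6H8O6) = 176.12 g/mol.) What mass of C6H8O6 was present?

Total n(KOH) added = 0.3086 x 0.05449 = 0.01682 mol.
n(HBr) used = 0.1412 x 0.007900 = 0.001115 mol, which equals the excess n(KOH).
So n(KOH) consumed by the sample = 0.01682 - 0.001115 = 0.01570 mol.
n(C6H8O6) = 0.01570 / 1 = 0.01570 mol.
mass = 0.01570 mol x 176.12 g/mol = 2.77 g.

2.77 g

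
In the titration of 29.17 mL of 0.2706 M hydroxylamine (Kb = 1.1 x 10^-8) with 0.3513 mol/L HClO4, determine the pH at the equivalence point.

3.43

n(NH2OH) = 0.2706 x 0.02917 = 0.007893 mol; V(HClO4) at equivalence = 0.007893/0.3513 = 0.02247 L.
At equivalence the base is fully converted to NH3OH+; total volume = 0.05164 L, so [NH3OH+] = 0.007893/0.05164 = 0.1529 M.
Ka(NH3OH+) = Kw/Kb = 1.0e-14 / 1.1 x 10^-8 = 9.09e-7.
[H^+] = sqrt(Ka x [NH3OH+]) = sqrt(9.09e-7 x 0.1529) = 0.000373 M.
pH = -log(0.000373) = 3.43.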